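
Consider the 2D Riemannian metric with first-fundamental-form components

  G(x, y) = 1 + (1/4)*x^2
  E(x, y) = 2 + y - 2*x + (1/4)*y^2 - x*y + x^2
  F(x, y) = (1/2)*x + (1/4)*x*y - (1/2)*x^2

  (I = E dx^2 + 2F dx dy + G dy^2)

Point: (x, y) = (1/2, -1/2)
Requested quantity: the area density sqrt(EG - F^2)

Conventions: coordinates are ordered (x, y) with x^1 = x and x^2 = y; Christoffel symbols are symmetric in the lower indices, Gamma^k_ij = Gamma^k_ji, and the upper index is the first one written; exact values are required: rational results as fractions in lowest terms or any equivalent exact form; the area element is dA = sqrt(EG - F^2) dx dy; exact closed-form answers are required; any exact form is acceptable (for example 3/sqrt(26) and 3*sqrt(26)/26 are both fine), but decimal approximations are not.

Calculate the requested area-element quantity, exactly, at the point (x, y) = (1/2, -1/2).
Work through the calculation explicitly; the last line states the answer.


E = 17/16, F = 1/16, G = 17/16; EG - F^2 = 9/8

Answer: sqrt(EG - F^2) = 3*sqrt(2)/4


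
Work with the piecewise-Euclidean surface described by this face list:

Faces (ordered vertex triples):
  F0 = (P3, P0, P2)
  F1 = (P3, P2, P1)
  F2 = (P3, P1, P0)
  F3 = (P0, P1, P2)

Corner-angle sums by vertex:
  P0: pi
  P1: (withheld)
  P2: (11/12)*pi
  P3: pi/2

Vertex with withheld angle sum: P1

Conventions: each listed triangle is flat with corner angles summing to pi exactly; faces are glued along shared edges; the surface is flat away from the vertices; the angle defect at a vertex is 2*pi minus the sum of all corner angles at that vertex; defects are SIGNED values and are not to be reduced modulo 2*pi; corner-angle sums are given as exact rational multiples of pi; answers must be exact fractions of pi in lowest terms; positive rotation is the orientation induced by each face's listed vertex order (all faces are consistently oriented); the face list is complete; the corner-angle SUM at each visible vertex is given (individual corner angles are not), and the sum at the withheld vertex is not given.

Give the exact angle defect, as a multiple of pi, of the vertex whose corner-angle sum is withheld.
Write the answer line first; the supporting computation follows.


Answer: defect(P1) = (5/12)*pi

V = 4, E = 6, F = 4; chi = V - E + F = 2
Gauss-Bonnet: total defect = 2*pi*chi = 4*pi; visible defects sum to (43/12)*pi


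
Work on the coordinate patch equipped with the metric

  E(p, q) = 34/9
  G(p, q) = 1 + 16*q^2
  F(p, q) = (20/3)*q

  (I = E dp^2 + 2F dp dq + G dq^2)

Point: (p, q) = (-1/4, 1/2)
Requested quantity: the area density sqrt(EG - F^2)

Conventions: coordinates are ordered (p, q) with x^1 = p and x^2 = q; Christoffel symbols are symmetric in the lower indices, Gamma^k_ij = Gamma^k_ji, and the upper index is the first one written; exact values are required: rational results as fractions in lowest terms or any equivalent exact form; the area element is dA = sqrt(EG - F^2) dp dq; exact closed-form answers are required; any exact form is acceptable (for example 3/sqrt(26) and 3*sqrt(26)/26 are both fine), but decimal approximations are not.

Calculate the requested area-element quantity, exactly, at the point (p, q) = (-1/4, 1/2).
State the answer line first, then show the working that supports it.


Answer: sqrt(EG - F^2) = sqrt(70)/3

E = 34/9, F = 10/3, G = 5; EG - F^2 = 70/9


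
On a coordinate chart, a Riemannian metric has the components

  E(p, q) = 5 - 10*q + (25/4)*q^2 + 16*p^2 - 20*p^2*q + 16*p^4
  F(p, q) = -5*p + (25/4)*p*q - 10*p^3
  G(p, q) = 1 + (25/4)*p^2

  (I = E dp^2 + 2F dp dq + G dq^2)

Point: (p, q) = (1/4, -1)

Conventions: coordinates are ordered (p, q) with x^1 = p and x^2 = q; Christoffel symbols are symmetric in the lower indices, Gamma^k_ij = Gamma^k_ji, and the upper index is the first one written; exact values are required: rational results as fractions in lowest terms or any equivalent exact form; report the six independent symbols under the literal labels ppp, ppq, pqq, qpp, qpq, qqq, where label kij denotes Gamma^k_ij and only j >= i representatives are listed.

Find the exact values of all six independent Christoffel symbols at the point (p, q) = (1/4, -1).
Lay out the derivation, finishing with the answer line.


E = 377/16, F = -95/32, G = 89/64 at the point
E_p = 19, E_q = -95/4, F_p = -105/8, F_q = 25/16, G_p = 25/8, G_q = 0
EG - F^2 = 1533/64;  g^inv = (64/1533) * [[89/64, 95/32], [95/32, 377/16]]
first-kind symbols [ij,l] = (1/2)(d_i g_jl + d_j g_il - d_l g_ij): [pp,p] = E_p/2 = 19/2, [pp,q] = F_p - E_q/2 = -5/4, [pq,p] = E_q/2 = -95/8, [pq,q] = G_p/2 = 25/16, [qq,p] = F_q - G_p/2 = 0, [qq,q] = G_q/2 = 0
Gamma^p_ij = (G*[ij,p] - F*[ij,q])/(EG - F^2), Gamma^q_ij = (E*[ij,q] - F*[ij,p])/(EG - F^2)

Answer: Gamma_ppp = 608/1533, Gamma_ppq = -760/1533, Gamma_pqq = 0, Gamma_qpp = -80/1533, Gamma_qpq = 100/1533, Gamma_qqq = 0


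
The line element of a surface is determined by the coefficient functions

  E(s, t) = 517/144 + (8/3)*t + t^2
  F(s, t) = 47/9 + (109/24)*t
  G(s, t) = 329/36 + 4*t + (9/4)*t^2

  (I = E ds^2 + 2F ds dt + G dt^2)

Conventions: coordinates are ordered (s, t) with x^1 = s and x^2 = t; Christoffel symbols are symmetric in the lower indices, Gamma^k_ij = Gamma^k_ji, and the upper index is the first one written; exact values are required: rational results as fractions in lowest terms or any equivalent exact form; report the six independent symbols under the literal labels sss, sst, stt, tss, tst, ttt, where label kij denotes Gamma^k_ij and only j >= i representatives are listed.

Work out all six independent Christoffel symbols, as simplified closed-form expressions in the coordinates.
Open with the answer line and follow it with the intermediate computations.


Answer: Gamma_sss = (23544*t^2 + 58464*t + 36096)/(11664*t^4 + 51840*t^3 + 37620*t^2 - 45120*t + 28717), Gamma_sst = (11664*t^3 + 36288*t^2 + 75024*t + 63168)/(11664*t^4 + 51840*t^3 + 37620*t^2 - 45120*t + 28717), Gamma_stt = (161022 - 13824*t)/(11664*t^4 + 51840*t^3 + 37620*t^2 - 45120*t + 28717), Gamma_tss = (-5184*t^3 - 20736*t^2 - 37044*t - 24816)/(11664*t^4 + 51840*t^3 + 37620*t^2 - 45120*t + 28717), Gamma_tst = (-23544*t^2 - 58464*t - 36096)/(11664*t^4 + 51840*t^3 + 37620*t^2 - 45120*t + 28717), Gamma_ttt = (11664*t^3 + 41472*t^2 - 37404*t - 85728)/(11664*t^4 + 51840*t^3 + 37620*t^2 - 45120*t + 28717)

E = 517/144 + (8/3)*t + t^2; F = 47/9 + (109/24)*t; G = 329/36 + 4*t + (9/4)*t^2
Gamma^k_ij = (1/2) g^{kl} (d_i g_jl + d_j g_il - d_l g_ij), with g^inv = (1/(EG-F^2)) [[G, -F], [-F, E]]
first partials: E_s = 0, E_t = 8/3 + 2*t, F_s = 0, F_t = 109/24, G_s = 0, G_t = 4 + (9/2)*t
D = EG - F^2 = 28717/5184 - (235/27)*t + (1045/144)*t^2 + 10*t^3 + (9/4)*t^4
expanded: Gamma^s_ss = (G E_s - 2F F_s + F E_t)/(2D), Gamma^s_st = (G E_t - F G_s)/(2D), Gamma^s_tt = (2G F_t - G G_s - F G_t)/(2D), Gamma^t_ss = (2E F_s - E E_t - F E_s)/(2D), Gamma^t_st = (E G_s - F E_t)/(2D), Gamma^t_tt = (E G_t - 2F F_t + F G_s)/(2D); substitute and cancel common factors


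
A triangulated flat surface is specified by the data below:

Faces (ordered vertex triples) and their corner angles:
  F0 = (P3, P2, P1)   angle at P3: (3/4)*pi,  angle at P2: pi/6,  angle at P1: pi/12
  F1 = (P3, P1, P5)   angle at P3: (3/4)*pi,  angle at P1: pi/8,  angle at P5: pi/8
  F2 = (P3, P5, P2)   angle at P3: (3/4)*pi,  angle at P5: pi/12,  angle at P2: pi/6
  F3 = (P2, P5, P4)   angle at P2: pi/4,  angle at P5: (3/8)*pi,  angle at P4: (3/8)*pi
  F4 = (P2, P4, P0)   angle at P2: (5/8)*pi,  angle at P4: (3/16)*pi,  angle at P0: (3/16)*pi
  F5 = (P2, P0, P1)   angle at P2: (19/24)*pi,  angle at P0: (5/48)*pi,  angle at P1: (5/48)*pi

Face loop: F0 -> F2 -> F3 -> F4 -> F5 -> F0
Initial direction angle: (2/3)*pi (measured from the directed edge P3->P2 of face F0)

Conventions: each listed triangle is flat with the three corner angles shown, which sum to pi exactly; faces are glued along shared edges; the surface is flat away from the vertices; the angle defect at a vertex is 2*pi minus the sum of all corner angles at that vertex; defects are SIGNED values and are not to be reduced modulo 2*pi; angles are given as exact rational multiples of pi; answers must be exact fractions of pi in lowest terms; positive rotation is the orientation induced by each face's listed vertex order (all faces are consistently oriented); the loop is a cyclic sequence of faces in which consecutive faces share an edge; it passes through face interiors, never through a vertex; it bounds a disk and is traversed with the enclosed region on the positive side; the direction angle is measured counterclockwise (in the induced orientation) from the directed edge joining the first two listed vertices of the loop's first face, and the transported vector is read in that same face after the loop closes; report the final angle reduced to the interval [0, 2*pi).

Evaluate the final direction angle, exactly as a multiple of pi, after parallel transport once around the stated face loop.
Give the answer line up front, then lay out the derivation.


Answer: final direction angle = (2/3)*pi

enclosed vertex P2: corner angles sum to 2*pi, defect = 2*pi - 2*pi = 0
the final direction is the initial angle plus the enclosed defects, taken mod 2*pi in the induced orientation
final angle = (2/3)*pi + 0 = (2/3)*pi (mod 2*pi)


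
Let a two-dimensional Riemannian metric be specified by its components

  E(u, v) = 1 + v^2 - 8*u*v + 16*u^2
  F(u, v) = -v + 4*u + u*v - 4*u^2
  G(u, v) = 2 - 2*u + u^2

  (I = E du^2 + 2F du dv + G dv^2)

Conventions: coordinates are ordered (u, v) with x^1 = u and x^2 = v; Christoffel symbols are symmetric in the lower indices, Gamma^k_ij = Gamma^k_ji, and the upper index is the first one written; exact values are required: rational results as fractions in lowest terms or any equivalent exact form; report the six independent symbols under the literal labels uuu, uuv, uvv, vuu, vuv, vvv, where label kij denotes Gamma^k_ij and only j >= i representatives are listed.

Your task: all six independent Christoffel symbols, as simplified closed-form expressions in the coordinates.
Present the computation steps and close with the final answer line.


E = 1 + v^2 - 8*u*v + 16*u^2; F = -v + 4*u + u*v - 4*u^2; G = 2 - 2*u + u^2
Gamma^k_ij = (1/2) g^{kl} (d_i g_jl + d_j g_il - d_l g_ij), with g^inv = (1/(EG-F^2)) [[G, -F], [-F, E]]
first partials: E_u = -8*v + 32*u, E_v = 2*v - 8*u, F_u = 4 + v - 8*u, F_v = -1 + u, G_u = -2 + 2*u, G_v = 0
D = EG - F^2 = 2 - 2*u + v^2 - 8*u*v + 17*u^2
expanded: Gamma^u_uu = (G E_u - 2F F_u + F E_v)/(2D), Gamma^u_uv = (G E_v - F G_u)/(2D), Gamma^u_vv = (2G F_v - G G_u - F G_v)/(2D), Gamma^v_uu = (2E F_u - E E_v - F E_u)/(2D), Gamma^v_uv = (E G_u - F E_v)/(2D), Gamma^v_vv = (E G_v - 2F F_v + F G_u)/(2D); substitute and cancel common factors

Answer: Gamma_uuu = (16*u - 4*v)/(17*u^2 - 8*u*v - 2*u + v^2 + 2), Gamma_uuv = (-4*u + v)/(17*u^2 - 8*u*v - 2*u + v^2 + 2), Gamma_uvv = 0, Gamma_vuu = (4 - 4*u)/(17*u^2 - 8*u*v - 2*u + v^2 + 2), Gamma_vuv = (u - 1)/(17*u^2 - 8*u*v - 2*u + v^2 + 2), Gamma_vvv = 0


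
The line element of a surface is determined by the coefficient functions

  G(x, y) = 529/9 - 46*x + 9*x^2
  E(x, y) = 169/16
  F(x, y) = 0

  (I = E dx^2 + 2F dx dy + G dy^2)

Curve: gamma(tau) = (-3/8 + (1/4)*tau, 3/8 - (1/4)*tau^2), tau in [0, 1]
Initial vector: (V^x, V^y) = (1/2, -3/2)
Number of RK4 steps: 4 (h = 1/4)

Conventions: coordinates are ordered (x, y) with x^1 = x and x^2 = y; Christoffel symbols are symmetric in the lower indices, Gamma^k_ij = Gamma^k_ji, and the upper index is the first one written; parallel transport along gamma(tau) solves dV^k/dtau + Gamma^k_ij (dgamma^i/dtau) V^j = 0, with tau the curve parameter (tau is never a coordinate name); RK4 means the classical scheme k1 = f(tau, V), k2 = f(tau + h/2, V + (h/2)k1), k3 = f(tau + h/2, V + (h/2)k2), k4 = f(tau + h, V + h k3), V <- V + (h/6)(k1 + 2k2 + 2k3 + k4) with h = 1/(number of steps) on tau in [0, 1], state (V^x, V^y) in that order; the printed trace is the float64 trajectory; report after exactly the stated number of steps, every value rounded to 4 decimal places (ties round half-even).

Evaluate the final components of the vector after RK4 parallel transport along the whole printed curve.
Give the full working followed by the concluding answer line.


gamma'(tau) = (1/4, -(1/2)*tau); f(tau, V)^k = -Gamma^k_ij(gamma(tau)) gamma'^i(tau) V^j; h = 1/4; intermediate values shown to 6 dp
curve data and Christoffel symbols at the stage parameters:
  tau = 0.000000: gamma = (-0.375000, 0.375000), gamma' = (0.250000, 0.000000); Gamma_xxx = 0.000000, Gamma_xxy = 0.000000, Gamma_xyy = 2.497041, Gamma_yxx = 0.000000, Gamma_yxy = -0.341232, Gamma_yyy = 0.000000
  tau = 0.125000: gamma = (-0.343750, 0.371094), gamma' = (0.250000, -0.062500); Gamma_xxx = 0.000000, Gamma_xxy = 0.000000, Gamma_xyy = 2.470414, Gamma_yxx = 0.000000, Gamma_yxy = -0.344910, Gamma_yyy = 0.000000
  tau = 0.250000: gamma = (-0.312500, 0.359375), gamma' = (0.250000, -0.125000); Gamma_xxx = 0.000000, Gamma_xxy = 0.000000, Gamma_xyy = 2.443787, Gamma_yxx = 0.000000, Gamma_yxy = -0.348668, Gamma_yyy = 0.000000
  tau = 0.375000: gamma = (-0.281250, 0.339844), gamma' = (0.250000, -0.187500); Gamma_xxx = 0.000000, Gamma_xxy = 0.000000, Gamma_xyy = 2.417160, Gamma_yxx = 0.000000, Gamma_yxy = -0.352509, Gamma_yyy = 0.000000
  tau = 0.500000: gamma = (-0.250000, 0.312500), gamma' = (0.250000, -0.250000); Gamma_xxx = 0.000000, Gamma_xxy = 0.000000, Gamma_xyy = 2.390533, Gamma_yxx = 0.000000, Gamma_yxy = -0.356436, Gamma_yyy = 0.000000
  tau = 0.625000: gamma = (-0.218750, 0.277344), gamma' = (0.250000, -0.312500); Gamma_xxx = 0.000000, Gamma_xxy = 0.000000, Gamma_xyy = 2.363905, Gamma_yxx = 0.000000, Gamma_yxy = -0.360451, Gamma_yyy = 0.000000
  tau = 0.750000: gamma = (-0.187500, 0.234375), gamma' = (0.250000, -0.375000); Gamma_xxx = 0.000000, Gamma_xxy = 0.000000, Gamma_xyy = 2.337278, Gamma_yxx = 0.000000, Gamma_yxy = -0.364557, Gamma_yyy = 0.000000
  tau = 0.875000: gamma = (-0.156250, 0.183594), gamma' = (0.250000, -0.437500); Gamma_xxx = 0.000000, Gamma_xxy = 0.000000, Gamma_xyy = 2.310651, Gamma_yxx = 0.000000, Gamma_yxy = -0.368758, Gamma_yyy = 0.000000
  tau = 1.000000: gamma = (-0.125000, 0.125000), gamma' = (0.250000, -0.500000); Gamma_xxx = 0.000000, Gamma_xxy = 0.000000, Gamma_xyy = 2.284024, Gamma_yxx = 0.000000, Gamma_yxy = -0.373057, Gamma_yyy = 0.000000
step 0: V^x = 0.5000, V^y = -1.5000
step 1: k1 = (0.000000, -0.127962), k2 = (-0.234071, -0.141499), k3 = (-0.234332, -0.141014), k4 = (-0.468979, -0.153062); V <- V + (h/6)(k1 + 2k2 + 2k3 + k4): V^x = 0.4414, V^y = -1.5353
step 2: k1 = (-0.468979, -0.153062), k2 = (-0.704474, -0.162285), k3 = (-0.704997, -0.160441), k4 = (-0.941489, -0.164008); V <- V + (h/6)(k1 + 2k2 + 2k3 + k4): V^x = 0.2652, V^y = -1.5754
step 3: k1 = (-0.941486, -0.164010), k2 = (-1.178893, -0.160423), k3 = (-1.178562, -0.157040), k4 = (-1.415179, -0.143130); V <- V + (h/6)(k1 + 2k2 + 2k3 + k4): V^x = -0.0294, V^y = -1.6146
step 4: k1 = (-1.415172, -0.143128), k2 = (-1.650311, -0.117209), k3 = (-1.647036, -0.112169), k4 = (-1.875928, -0.070903); V <- V + (h/6)(k1 + 2k2 + 2k3 + k4): V^x = -0.4414, V^y = -1.6426

Answer: V^x = -0.4414, V^y = -1.6426


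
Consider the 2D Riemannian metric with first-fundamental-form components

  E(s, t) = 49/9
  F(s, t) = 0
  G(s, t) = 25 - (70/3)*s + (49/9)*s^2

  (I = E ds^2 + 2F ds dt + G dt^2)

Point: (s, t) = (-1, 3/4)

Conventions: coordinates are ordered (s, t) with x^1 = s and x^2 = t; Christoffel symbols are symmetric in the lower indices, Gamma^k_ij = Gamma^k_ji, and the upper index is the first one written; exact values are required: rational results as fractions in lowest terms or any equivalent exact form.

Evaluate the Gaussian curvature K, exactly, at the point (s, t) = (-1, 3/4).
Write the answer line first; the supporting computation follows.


Answer: K = 0

E = 49/9, F = 0, G = 484/9, EG - F^2 = 23716/81 at the point
E_s = 0, E_t = 0, F_s = 0, F_t = 0, G_s = -308/9, G_t = 0
E_tt = 0, F_st = 0, G_ss = 98/9
Brioschi: K = (det M1 - det M2) / (EG - F^2)^2 with the standard first/second-derivative matrices M1, M2.
M1 = [[-E_tt/2 + F_st - G_ss/2, E_s/2, F_s - E_t/2], [F_t - G_s/2, E, F], [G_t/2, F, G]] = [[-49/9, 0, 0], [154/9, 49/9, 0], [0, 0, 484/9]]; det M1 = -1162084/729
M2 = [[0, E_t/2, G_s/2], [E_t/2, E, F], [G_s/2, F, G]] = [[0, 0, -154/9], [0, 49/9, 0], [-154/9, 0, 484/9]]; det M2 = -1162084/729
det M1 - det M2 = 0; K = 0 / (23716/81)^2 = 0


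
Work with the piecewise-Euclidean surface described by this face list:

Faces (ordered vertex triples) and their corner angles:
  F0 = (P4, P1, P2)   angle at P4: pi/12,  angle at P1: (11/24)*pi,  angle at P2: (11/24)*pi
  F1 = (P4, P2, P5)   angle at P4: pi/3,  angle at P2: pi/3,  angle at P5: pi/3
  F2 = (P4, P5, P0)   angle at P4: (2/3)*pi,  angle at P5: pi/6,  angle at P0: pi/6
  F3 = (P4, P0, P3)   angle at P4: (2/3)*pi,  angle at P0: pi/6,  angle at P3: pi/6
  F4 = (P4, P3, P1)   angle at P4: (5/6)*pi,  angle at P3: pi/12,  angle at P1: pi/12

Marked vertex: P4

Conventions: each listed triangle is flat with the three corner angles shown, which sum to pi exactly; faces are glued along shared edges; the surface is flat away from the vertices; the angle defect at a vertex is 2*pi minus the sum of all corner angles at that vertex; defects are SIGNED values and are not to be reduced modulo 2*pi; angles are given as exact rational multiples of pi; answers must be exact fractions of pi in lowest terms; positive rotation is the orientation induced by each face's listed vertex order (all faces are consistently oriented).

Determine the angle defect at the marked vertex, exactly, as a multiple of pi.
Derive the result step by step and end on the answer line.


Sum of corner angles at P4: (31/12)*pi
defect = 2*pi - (31/12)*pi

Answer: defect(P4) = (-7/12)*pi


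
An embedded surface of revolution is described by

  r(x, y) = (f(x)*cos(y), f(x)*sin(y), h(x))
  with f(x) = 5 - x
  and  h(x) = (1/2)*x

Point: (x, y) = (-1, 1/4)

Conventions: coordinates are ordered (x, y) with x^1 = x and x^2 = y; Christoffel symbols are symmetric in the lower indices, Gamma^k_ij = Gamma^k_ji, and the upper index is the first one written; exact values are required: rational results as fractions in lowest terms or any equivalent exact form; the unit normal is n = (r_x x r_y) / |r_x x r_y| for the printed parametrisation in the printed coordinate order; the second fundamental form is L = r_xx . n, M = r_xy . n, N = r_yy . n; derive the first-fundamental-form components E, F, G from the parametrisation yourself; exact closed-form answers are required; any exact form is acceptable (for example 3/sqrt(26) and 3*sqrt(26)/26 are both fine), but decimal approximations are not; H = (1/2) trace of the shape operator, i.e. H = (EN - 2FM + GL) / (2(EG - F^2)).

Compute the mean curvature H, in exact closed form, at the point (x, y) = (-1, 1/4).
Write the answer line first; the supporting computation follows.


Answer: H = sqrt(5)/60

f = 6, f' = -1, f'' = 0, h' = 1/2, h'' = 0
E = 5/4, F = 0, G = 36; answer radicand W^2 = 5/4
unnormalised second-form numerators: l = 0, m = 0, n = 3; L = l/sqrt(5/4), and similarly M = m/sqrt(W^2), N = n/sqrt(W^2)
H = (E*n - 2*F*m + G*l) / (2*(EG - F^2)*sqrt(W^2)); E*n - 2*F*m + G*l = 15/4, EG - F^2 = 45, so H = (1/24)/sqrt(5/4)


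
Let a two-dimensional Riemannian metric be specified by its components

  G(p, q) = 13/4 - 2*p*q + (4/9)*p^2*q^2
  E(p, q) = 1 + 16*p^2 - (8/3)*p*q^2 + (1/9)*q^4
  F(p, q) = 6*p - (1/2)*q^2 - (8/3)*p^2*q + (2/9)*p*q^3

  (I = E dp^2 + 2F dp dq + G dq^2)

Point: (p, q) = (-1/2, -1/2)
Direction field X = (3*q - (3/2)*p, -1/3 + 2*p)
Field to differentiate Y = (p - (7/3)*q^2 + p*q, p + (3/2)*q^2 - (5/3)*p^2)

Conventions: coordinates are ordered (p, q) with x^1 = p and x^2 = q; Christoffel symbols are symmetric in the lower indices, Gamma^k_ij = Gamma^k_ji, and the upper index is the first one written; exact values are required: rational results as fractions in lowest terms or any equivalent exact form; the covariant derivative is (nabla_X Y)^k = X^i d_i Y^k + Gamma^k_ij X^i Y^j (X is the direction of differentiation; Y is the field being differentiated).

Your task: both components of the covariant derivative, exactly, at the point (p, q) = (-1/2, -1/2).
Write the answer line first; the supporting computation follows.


Answer: (nabla_X Y)^p = -1391/369, (nabla_X Y)^q = 374/615

E = 769/144, F = -25/9, G = 25/9 at the point
E_p = -50/3, E_q = -25/18, F_p = 167/36, F_q = -1/4, G_p = 8/9, G_q = 8/9
EG - F^2 = 1025/144;  g^inv = (144/1025) * [[25/9, 25/9], [25/9, 769/144]]
first-kind symbols [ij,l] = (1/2)(d_i g_jl + d_j g_il - d_l g_ij): [pp,p] = E_p/2 = -25/3, [pp,q] = F_p - E_q/2 = 16/3, [pq,p] = E_q/2 = -25/36, [pq,q] = G_p/2 = 4/9, [qq,p] = F_q - G_p/2 = -25/36, [qq,q] = G_q/2 = 4/9
Gamma^p_ij = (G*[ij,p] - F*[ij,q])/(EG - F^2), Gamma^q_ij = (E*[ij,q] - F*[ij,p])/(EG - F^2)
Gamma_ppp = -48/41, Gamma_ppq = -4/41, Gamma_pqq = -4/41, Gamma_qpp = 768/1025, Gamma_qpq = 64/1025, Gamma_qqq = 64/1025
X = (-3/4, -4/3), Y = (-5/6, -13/24) at the point


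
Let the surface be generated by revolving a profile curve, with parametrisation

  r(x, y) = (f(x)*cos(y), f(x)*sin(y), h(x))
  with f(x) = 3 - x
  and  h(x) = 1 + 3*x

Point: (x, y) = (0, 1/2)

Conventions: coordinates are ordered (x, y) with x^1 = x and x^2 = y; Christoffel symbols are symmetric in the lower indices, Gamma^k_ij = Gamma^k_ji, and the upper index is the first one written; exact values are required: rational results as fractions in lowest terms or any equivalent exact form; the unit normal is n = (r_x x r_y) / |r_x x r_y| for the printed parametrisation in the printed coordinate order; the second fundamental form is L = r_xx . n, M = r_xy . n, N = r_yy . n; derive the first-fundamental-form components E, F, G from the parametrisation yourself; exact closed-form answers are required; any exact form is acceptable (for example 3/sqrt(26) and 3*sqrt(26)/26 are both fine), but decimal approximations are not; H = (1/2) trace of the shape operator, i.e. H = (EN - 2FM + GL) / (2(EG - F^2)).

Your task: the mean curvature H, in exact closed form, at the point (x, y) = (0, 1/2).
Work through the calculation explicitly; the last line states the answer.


f = 3, f' = -1, f'' = 0, h' = 3, h'' = 0
E = 10, F = 0, G = 9; answer radicand W^2 = 10
unnormalised second-form numerators: l = 0, m = 0, n = 9; L = l/sqrt(10), and similarly M = m/sqrt(W^2), N = n/sqrt(W^2)
H = (E*n - 2*F*m + G*l) / (2*(EG - F^2)*sqrt(W^2)); E*n - 2*F*m + G*l = 90, EG - F^2 = 90, so H = (1/2)/sqrt(10)

Answer: H = sqrt(10)/20


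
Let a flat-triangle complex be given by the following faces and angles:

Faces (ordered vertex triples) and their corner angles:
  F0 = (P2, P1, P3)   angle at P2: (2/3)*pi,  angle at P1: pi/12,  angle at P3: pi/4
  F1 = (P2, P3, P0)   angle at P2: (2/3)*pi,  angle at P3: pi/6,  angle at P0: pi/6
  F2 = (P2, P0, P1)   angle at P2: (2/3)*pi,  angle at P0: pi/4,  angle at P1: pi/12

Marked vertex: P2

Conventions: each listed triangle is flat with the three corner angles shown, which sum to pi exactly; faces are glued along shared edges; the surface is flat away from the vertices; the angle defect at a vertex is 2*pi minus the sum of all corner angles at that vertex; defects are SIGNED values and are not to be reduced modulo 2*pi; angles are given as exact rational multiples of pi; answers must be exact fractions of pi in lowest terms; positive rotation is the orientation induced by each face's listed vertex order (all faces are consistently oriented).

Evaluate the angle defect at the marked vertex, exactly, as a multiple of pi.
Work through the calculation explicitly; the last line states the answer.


Sum of corner angles at P2: 2*pi
defect = 2*pi - 2*pi

Answer: defect(P2) = 0


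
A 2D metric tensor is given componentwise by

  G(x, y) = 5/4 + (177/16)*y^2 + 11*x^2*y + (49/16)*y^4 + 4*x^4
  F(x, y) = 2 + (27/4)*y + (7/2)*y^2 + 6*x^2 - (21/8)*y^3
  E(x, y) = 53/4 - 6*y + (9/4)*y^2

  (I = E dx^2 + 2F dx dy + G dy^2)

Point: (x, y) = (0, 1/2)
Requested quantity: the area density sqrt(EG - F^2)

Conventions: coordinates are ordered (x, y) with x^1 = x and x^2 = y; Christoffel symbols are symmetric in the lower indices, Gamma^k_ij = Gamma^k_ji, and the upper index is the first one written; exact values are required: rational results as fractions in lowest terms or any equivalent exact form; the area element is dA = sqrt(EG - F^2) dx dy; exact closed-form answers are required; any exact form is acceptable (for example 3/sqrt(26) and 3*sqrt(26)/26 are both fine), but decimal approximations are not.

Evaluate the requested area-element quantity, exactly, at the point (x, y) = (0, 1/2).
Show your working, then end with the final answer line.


E = 173/16, F = 379/64, G = 1077/256; EG - F^2 = 5335/512

Answer: sqrt(EG - F^2) = sqrt(10670)/32


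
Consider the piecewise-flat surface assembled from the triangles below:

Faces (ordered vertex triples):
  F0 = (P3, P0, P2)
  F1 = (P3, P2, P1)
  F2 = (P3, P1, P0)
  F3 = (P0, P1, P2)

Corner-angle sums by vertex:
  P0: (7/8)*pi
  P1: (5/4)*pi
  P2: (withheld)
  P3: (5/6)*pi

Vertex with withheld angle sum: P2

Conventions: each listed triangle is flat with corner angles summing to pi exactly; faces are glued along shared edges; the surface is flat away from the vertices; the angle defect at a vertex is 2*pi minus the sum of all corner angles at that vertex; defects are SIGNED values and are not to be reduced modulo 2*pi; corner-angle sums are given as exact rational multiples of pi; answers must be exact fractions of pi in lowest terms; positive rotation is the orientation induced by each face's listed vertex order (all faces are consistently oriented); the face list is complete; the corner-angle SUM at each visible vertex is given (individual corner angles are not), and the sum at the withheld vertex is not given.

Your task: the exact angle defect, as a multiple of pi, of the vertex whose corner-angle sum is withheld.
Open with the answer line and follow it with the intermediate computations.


Answer: defect(P2) = (23/24)*pi

V = 4, E = 6, F = 4; chi = V - E + F = 2
Gauss-Bonnet: total defect = 2*pi*chi = 4*pi; visible defects sum to (73/24)*pi


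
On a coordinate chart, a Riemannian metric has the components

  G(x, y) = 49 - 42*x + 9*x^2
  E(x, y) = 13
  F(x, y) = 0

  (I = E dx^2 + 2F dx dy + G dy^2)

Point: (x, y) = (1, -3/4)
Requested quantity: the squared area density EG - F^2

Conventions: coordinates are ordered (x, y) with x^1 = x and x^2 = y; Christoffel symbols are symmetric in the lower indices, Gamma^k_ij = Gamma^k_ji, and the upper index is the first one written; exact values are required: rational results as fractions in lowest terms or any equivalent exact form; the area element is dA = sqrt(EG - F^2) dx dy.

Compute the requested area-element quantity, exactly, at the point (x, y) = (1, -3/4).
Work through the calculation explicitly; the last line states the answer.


E = 13, F = 0, G = 16; EG - F^2 = 208

Answer: EG - F^2 = 208


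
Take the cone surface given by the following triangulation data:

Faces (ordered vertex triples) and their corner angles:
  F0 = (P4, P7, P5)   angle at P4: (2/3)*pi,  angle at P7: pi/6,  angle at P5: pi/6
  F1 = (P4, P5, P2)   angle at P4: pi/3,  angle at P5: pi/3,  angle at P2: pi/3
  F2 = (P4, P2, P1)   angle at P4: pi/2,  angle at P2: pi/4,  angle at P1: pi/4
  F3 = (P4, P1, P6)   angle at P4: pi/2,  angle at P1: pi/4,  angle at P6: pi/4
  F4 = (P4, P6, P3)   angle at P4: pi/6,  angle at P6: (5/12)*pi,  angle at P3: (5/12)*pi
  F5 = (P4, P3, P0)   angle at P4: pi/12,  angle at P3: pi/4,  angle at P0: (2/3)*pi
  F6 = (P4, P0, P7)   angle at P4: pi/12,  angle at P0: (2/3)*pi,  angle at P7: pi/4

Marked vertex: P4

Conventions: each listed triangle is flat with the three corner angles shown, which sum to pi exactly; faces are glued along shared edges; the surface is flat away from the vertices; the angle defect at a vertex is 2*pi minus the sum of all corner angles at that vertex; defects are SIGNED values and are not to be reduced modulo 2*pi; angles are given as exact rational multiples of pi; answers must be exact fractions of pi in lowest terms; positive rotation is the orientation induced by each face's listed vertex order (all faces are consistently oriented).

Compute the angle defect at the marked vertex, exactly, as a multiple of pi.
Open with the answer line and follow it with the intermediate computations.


Answer: defect(P4) = -pi/3

Sum of corner angles at P4: (7/3)*pi
defect = 2*pi - (7/3)*pi


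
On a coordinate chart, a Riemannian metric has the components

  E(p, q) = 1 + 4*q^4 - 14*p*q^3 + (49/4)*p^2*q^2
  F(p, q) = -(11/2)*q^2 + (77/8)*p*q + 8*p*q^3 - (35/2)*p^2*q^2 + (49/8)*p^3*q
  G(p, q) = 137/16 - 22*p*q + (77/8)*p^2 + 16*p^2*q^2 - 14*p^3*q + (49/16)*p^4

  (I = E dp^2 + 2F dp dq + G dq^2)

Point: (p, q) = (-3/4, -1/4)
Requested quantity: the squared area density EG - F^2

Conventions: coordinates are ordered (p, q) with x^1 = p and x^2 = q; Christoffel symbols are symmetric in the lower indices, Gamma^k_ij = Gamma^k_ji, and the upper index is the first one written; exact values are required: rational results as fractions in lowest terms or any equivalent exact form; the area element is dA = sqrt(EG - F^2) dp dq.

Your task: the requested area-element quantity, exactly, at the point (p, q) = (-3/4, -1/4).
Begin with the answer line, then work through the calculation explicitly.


Answer: EG - F^2 = 41733/4096

E = 1313/1024, F = 3247/2048, G = 40577/4096; EG - F^2 = 41733/4096


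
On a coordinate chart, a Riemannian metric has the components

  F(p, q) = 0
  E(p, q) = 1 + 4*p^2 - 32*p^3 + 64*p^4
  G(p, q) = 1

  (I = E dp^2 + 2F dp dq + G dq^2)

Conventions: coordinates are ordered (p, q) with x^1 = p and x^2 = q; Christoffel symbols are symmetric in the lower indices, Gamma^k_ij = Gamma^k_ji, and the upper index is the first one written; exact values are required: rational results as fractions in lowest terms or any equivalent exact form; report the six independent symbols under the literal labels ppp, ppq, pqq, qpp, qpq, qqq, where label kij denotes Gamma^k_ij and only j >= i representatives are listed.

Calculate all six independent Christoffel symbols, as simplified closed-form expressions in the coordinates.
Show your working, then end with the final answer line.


E = 1 + 4*p^2 - 32*p^3 + 64*p^4; F = 0; G = 1
Gamma^k_ij = (1/2) g^{kl} (d_i g_jl + d_j g_il - d_l g_ij), with g^inv = (1/(EG-F^2)) [[G, -F], [-F, E]]
first partials: E_p = 8*p - 96*p^2 + 256*p^3, E_q = 0, F_p = 0, F_q = 0, G_p = 0, G_q = 0
D = EG - F^2 = 1 + 4*p^2 - 32*p^3 + 64*p^4
expanded: Gamma^p_pp = (G E_p - 2F F_p + F E_q)/(2D), Gamma^p_pq = (G E_q - F G_p)/(2D), Gamma^p_qq = (2G F_q - G G_p - F G_q)/(2D), Gamma^q_pp = (2E F_p - E E_q - F E_p)/(2D), Gamma^q_pq = (E G_p - F E_q)/(2D), Gamma^q_qq = (E G_q - 2F F_q + F G_p)/(2D); substitute and cancel common factors

Answer: Gamma_ppp = (128*p^3 - 48*p^2 + 4*p)/(64*p^4 - 32*p^3 + 4*p^2 + 1), Gamma_ppq = 0, Gamma_pqq = 0, Gamma_qpp = 0, Gamma_qpq = 0, Gamma_qqq = 0


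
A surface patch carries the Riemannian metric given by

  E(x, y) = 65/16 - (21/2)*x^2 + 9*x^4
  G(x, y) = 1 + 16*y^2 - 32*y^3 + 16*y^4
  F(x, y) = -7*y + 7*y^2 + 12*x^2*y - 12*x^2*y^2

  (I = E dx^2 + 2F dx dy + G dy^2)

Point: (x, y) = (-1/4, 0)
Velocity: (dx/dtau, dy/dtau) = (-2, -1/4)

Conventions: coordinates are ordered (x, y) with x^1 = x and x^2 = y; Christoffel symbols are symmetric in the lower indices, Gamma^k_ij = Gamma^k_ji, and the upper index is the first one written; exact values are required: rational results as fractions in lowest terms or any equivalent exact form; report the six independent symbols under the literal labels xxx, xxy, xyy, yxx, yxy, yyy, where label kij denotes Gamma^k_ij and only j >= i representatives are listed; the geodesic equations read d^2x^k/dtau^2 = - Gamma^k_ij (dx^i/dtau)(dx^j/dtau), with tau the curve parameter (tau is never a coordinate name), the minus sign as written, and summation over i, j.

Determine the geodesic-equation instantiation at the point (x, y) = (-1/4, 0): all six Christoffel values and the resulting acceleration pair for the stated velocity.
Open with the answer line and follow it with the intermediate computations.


Answer: Gamma_xxx = 600/881, Gamma_xxy = 0, Gamma_xyy = -1600/881, Gamma_yxx = 0, Gamma_yxy = 0, Gamma_yyy = 0; accelerations (d^2x/dtau^2, d^2y/dtau^2) = (-2300/881, 0)

E = 881/256, F = 0, G = 1 at the point
E_x = 75/16, E_y = 0, F_x = 0, F_y = -25/4, G_x = 0, G_y = 0
EG - F^2 = 881/256;  g^inv = (256/881) * [[1, 0], [0, 881/256]]
first-kind symbols [ij,l] = (1/2)(d_i g_jl + d_j g_il - d_l g_ij): [xx,x] = E_x/2 = 75/32, [xx,y] = F_x - E_y/2 = 0, [xy,x] = E_y/2 = 0, [xy,y] = G_x/2 = 0, [yy,x] = F_y - G_x/2 = -25/4, [yy,y] = G_y/2 = 0
Gamma^x_ij = (G*[ij,x] - F*[ij,y])/(EG - F^2), Gamma^y_ij = (E*[ij,y] - F*[ij,x])/(EG - F^2)
Gamma_xxx = 600/881, Gamma_xxy = 0, Gamma_xyy = -1600/881, Gamma_yxx = 0, Gamma_yxy = 0, Gamma_yyy = 0
d^2x/dtau^2 = -(Gamma_xxx*(-2)^2 + 2*Gamma_xxy*(-2)*(-1/4) + Gamma_xyy*(-1/4)^2) = -2300/881
d^2y/dtau^2 = -(Gamma_yxx*(-2)^2 + 2*Gamma_yxy*(-2)*(-1/4) + Gamma_yyy*(-1/4)^2) = 0


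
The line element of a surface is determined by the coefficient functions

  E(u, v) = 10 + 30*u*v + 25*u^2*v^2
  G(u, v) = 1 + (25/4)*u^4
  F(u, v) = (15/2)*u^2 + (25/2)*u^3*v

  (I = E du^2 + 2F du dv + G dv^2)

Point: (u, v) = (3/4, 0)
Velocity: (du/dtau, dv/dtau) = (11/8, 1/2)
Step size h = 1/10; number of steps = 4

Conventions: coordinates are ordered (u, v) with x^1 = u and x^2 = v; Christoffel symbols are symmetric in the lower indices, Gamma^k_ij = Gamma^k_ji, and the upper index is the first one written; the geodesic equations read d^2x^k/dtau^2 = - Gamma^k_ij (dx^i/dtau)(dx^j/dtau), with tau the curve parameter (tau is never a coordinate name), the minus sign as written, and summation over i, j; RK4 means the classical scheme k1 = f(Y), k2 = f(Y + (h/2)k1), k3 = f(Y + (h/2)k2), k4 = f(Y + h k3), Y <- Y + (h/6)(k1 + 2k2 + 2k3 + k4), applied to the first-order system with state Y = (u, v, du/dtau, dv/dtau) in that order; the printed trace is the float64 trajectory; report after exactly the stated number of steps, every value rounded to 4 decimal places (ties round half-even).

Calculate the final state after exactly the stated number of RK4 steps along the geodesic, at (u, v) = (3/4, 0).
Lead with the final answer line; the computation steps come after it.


Answer: u = 1.2179, v = 0.1491, du/dtau = 1.0195, dv/dtau = 0.2562

f(Y) = (du/dtau, dv/dtau, -Gamma^u_ij Y'^i Y'^j, -Gamma^v_ij Y'^i Y'^j) with the Gammas evaluated at the stage position; h = 0.100000; intermediate values shown to 6 dp
step 0: u = 0.7500, v = 0.0000, du/dtau = 1.3750, dv/dtau = 0.5000
step 1:
  k1: at (u, v) = (0.750000, 0.000000), (du/dtau, dv/dtau) = (1.375000, 0.500000); Gamma_uuu = 0.000000, Gamma_uuv = 0.939258, Gamma_uvv = 0.000000, Gamma_vuu = 0.000000, Gamma_vuv = 0.440277, Gamma_vvv = 0.000000; k1 = (1.375000, 0.500000, -1.291480, -0.605381)
  k2: at (u, v) = (0.818750, 0.025000), (du/dtau, dv/dtau) = (1.310426, 0.469731); Gamma_uuu = 0.028868, Gamma_uuv = 0.945442, Gamma_uvv = 0.000000, Gamma_vuu = 0.015595, Gamma_vuv = 0.510725, Gamma_vvv = 0.000000; k2 = (1.310426, 0.469731, -1.213502, -0.655531)
  k3: at (u, v) = (0.815521, 0.023487), (du/dtau, dv/dtau) = (1.314325, 0.467223); Gamma_uuu = 0.027235, Gamma_uuv = 0.945687, Gamma_uvv = 0.000000, Gamma_vuu = 0.014628, Gamma_vuv = 0.507913, Gamma_vvv = 0.000000; k3 = (1.314325, 0.467223, -1.208509, -0.649071)
  k4: at (u, v) = (0.881432, 0.046722), (du/dtau, dv/dtau) = (1.254149, 0.435093); Gamma_uuu = 0.049762, Gamma_uuv = 0.938775, Gamma_uvv = 0.000000, Gamma_vuu = 0.030148, Gamma_vuv = 0.568759, Gamma_vvv = 0.000000; k4 = (1.254149, 0.435093, -1.102796, -0.668131)
  Y <- Y + (h/6)(k1 + 2k2 + 2k3 + k4): u = 0.8813, v = 0.0468, du/dtau = 1.2544, dv/dtau = 0.4353
step 2:
  k1: at (u, v) = (0.881311, 0.046817), (du/dtau, dv/dtau) = (1.254362, 0.435288); Gamma_uuu = 0.049867, Gamma_uuv = 0.938734, Gamma_uvv = 0.000000, Gamma_vuu = 0.030200, Gamma_vuv = 0.568508, Gamma_vvv = 0.000000; k1 = (1.254362, 0.435288, -1.103576, -0.668338)
  k2: at (u, v) = (0.944029, 0.068581), (du/dtau, dv/dtau) = (1.199183, 0.401871); Gamma_uuu = 0.066999, Gamma_uuv = 0.922254, Gamma_uvv = 0.000000, Gamma_vuu = 0.044911, Gamma_vuv = 0.618212, Gamma_vvv = 0.000000; k2 = (1.199183, 0.401871, -0.985247, -0.660438)
  k3: at (u, v) = (0.941270, 0.066910), (du/dtau, dv/dtau) = (1.205099, 0.402266); Gamma_uuu = 0.065642, Gamma_uuv = 0.923432, Gamma_uvv = 0.000000, Gamma_vuu = 0.043861, Gamma_vuv = 0.617025, Gamma_vvv = 0.000000; k3 = (1.205099, 0.402266, -0.990635, -0.661929)
  k4: at (u, v) = (1.001821, 0.087043), (du/dtau, dv/dtau) = (1.155298, 0.369095); Gamma_uuu = 0.078286, Gamma_uuv = 0.901032, Gamma_uvv = 0.000000, Gamma_vuu = 0.057168, Gamma_vuv = 0.657970, Gamma_vvv = 0.000000; k4 = (1.155298, 0.369095, -0.872916, -0.637439)
  Y <- Y + (h/6)(k1 + 2k2 + 2k3 + k4): u = 1.0016, v = 0.0870, du/dtau = 1.1556, dv/dtau = 0.3694
step 3:
  k1: at (u, v) = (1.001615, 0.087028), (du/dtau, dv/dtau) = (1.155557, 0.369446); Gamma_uuu = 0.078294, Gamma_uuv = 0.901101, Gamma_uvv = 0.000000, Gamma_vuu = 0.057153, Gamma_vuv = 0.657782, Gamma_vvv = 0.000000; k1 = (1.155557, 0.369446, -0.873937, -0.637952)
  k2: at (u, v) = (1.059392, 0.105500), (du/dtau, dv/dtau) = (1.111861, 0.337549); Gamma_uuu = 0.087163, Gamma_uuv = 0.875256, Gamma_uvv = 0.000000, Gamma_vuu = 0.068719, Gamma_vuv = 0.690052, Gamma_vvv = 0.000000; k2 = (1.111861, 0.337549, -0.764733, -0.602916)
  k3: at (u, v) = (1.057208, 0.103905), (du/dtau, dv/dtau) = (1.117321, 0.339300); Gamma_uuu = 0.086145, Gamma_uuv = 0.876506, Gamma_uvv = 0.000000, Gamma_vuu = 0.067820, Gamma_vuv = 0.690048, Gamma_vvv = 0.000000; k3 = (1.117321, 0.339300, -0.772124, -0.607871)
  k4: at (u, v) = (1.113347, 0.120958), (du/dtau, dv/dtau) = (1.078345, 0.308659); Gamma_uuu = 0.092196, Gamma_uuv = 0.848616, Gamma_uvv = 0.000000, Gamma_vuu = 0.077777, Gamma_vuv = 0.715897, Gamma_vvv = 0.000000; k4 = (1.078345, 0.308659, -0.672117, -0.567002)
  Y <- Y + (h/6)(k1 + 2k2 + 2k3 + k4): u = 1.1132, v = 0.1209, du/dtau = 1.0786, dv/dtau = 0.3090
step 4:
  k1: at (u, v) = (1.113152, 0.120891), (du/dtau, dv/dtau) = (1.078561, 0.309004); Gamma_uuu = 0.092173, Gamma_uuv = 0.848717, Gamma_uvv = 0.000000, Gamma_vuu = 0.077741, Gamma_vuv = 0.715828, Gamma_vvv = 0.000000; k1 = (1.078561, 0.309004, -0.672945, -0.567578)
  k2: at (u, v) = (1.167080, 0.136341), (du/dtau, dv/dtau) = (1.044914, 0.280625); Gamma_uuu = 0.095826, Gamma_uuv = 0.820270, Gamma_uvv = 0.000000, Gamma_vuu = 0.085969, Gamma_vuv = 0.735897, Gamma_vvv = 0.000000; k2 = (1.044914, 0.280625, -0.585681, -0.525438)
  k3: at (u, v) = (1.165398, 0.134922), (du/dtau, dv/dtau) = (1.049277, 0.282732); Gamma_uuu = 0.095080, Gamma_uuv = 0.821256, Gamma_uvv = 0.000000, Gamma_vuu = 0.085266, Gamma_vuv = 0.736486, Gamma_vvv = 0.000000; k3 = (1.049277, 0.282732, -0.591956, -0.530854)
  k4: at (u, v) = (1.218080, 0.149164), (du/dtau, dv/dtau) = (1.019366, 0.255919); Gamma_uuu = 0.097054, Gamma_uuv = 0.792546, Gamma_uvv = 0.000000, Gamma_vuu = 0.092108, Gamma_vuv = 0.752159, Gamma_vvv = 0.000000; k4 = (1.019366, 0.255919, -0.514360, -0.488149)
  Y <- Y + (h/6)(k1 + 2k2 + 2k3 + k4): u = 1.2179, v = 0.1491, du/dtau = 1.0195, dv/dtau = 0.2562


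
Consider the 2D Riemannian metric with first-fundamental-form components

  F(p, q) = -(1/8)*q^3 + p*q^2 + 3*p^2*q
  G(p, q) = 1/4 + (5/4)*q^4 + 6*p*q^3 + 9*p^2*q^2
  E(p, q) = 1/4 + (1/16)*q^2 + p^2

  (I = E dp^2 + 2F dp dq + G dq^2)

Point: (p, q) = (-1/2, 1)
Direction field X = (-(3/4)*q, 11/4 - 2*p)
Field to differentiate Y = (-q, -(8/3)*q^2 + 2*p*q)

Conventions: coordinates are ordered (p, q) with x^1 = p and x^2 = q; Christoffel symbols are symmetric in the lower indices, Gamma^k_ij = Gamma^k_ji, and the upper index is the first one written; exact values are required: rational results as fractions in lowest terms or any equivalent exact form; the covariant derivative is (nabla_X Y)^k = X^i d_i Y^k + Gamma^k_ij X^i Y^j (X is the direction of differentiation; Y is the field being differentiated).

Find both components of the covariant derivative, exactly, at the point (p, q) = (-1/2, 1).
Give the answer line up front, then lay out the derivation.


Answer: (nabla_X Y)^p = -5345/208, (nabla_X Y)^q = -10915/416

E = 9/16, F = 1/8, G = 3/4 at the point
E_p = -1, E_q = 1/8, F_p = -2, F_q = -5/8, G_p = -3, G_q = 1/2
EG - F^2 = 13/32;  g^inv = (32/13) * [[3/4, -1/8], [-1/8, 9/16]]
first-kind symbols [ij,l] = (1/2)(d_i g_jl + d_j g_il - d_l g_ij): [pp,p] = E_p/2 = -1/2, [pp,q] = F_p - E_q/2 = -33/16, [pq,p] = E_q/2 = 1/16, [pq,q] = G_p/2 = -3/2, [qq,p] = F_q - G_p/2 = 7/8, [qq,q] = G_q/2 = 1/4
Gamma^p_ij = (G*[ij,p] - F*[ij,q])/(EG - F^2), Gamma^q_ij = (E*[ij,q] - F*[ij,p])/(EG - F^2)
Gamma_ppp = -15/52, Gamma_ppq = 15/26, Gamma_pqq = 20/13, Gamma_qpp = -281/104, Gamma_qpq = -109/52, Gamma_qqq = 1/13
X = (-3/4, 15/4), Y = (-1, -11/3) at the point
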